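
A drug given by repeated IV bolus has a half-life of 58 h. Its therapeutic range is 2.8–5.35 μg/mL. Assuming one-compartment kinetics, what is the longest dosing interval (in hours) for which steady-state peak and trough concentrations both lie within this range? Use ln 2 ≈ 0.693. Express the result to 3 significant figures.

54.2 h

k = 0.693 / t½ = 0.693 / 58 = 0.01195 h⁻¹
Between IV bolus doses, concentration decays as C = C₀·e^(−kτ), so C_peak/C_trough = e^(kτ).
τ_max = ln(C_peak/C_trough) / k = ln(5.35/2.8) / 0.01195 = 0.6475 / 0.01195 = 54.18 h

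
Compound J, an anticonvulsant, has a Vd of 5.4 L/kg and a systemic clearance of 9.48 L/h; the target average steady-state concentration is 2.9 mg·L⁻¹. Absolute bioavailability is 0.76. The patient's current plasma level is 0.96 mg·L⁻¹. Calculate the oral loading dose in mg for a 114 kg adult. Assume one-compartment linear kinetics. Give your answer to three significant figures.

Total Vd = 5.4 × 114 = 615.6 L
Concentration deficit ΔC = 2.9 − 0.96 = 1.940 mg/L
LD = Vd × ΔC / F = 615.6 × 1.940 / 0.76 = 1571 mg

1570 mg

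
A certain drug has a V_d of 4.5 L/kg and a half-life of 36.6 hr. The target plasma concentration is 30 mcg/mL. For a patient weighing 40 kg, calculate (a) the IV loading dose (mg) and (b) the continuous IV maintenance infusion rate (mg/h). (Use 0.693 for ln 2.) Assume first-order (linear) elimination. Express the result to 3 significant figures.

Total Vd = 4.5 × 40 = 180.0 L
LD = Vd × C = 180.0 × 30 = 5400 mg
CL = 0.693 × Vd / t½ = 0.693 × 180.0 / 36.6 = 3.408 L/h
Infusion rate = CL × Css = 3.408 × 30 = 102.2 mg/h

(a) 5400 mg; (b) 102 mg/h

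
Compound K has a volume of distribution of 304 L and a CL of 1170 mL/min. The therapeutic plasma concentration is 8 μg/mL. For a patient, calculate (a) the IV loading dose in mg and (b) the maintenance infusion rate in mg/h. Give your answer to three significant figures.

Loading: fill Vd to C_target → 304.0 L × 8 mg/L = 2432 mg
Convert clearance: 1170 mL/min × 60 min/h ÷ 1000 mL/L = 70.20 L/h
Maintenance infusion rate = CL × Css = 70.20 × 8 = 561.6 mg/h

(a) 2430 mg; (b) 562 mg/h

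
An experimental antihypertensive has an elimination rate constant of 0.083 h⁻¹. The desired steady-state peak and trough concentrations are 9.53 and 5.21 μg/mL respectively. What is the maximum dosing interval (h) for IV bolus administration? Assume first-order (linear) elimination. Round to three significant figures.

Between IV bolus doses, concentration decays as C = C₀·e^(−kτ), so C_peak/C_trough = e^(kτ).
τ_max = ln(C_peak/C_trough) / k = ln(9.53/5.21) / 0.08300 = 0.6039 / 0.08300 = 7.276 h

7.28 h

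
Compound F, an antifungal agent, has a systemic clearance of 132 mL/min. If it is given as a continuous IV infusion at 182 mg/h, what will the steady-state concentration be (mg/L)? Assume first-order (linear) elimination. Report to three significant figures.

CL = 132 mL/min × 60/1000 = 7.920 L/h
Css = rate / CL = 182 / 7.920 = 22.98 mg/L

23.0 mg/L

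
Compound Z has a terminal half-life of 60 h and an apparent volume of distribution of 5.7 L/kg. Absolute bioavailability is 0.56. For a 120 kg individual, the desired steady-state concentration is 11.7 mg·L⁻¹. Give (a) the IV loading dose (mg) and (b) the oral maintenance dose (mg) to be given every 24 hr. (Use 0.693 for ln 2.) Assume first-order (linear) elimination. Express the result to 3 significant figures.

(a) 8000 mg; (b) 3960 mg

Vd = 5.7 L/kg × 120 kg = 684.0 L
LD = Vd × C = 684.0 × 11.7 = 8003 mg
CL = 0.693 × Vd / t½ = 0.693 × 684.0 / 60 = 7.900 L/h
D = CL × Css × τ / F = 7.900 × 11.7 × 24 / 0.56 = 3961 mg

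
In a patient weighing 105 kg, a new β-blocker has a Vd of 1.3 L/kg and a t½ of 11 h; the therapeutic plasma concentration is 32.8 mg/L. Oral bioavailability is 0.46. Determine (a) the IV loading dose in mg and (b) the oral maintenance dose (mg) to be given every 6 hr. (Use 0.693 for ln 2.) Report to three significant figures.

Vd(total) = 105 kg × 1.3 L/kg = 136.5 L
LD = Vd × C = 136.5 × 32.8 = 4477 mg
CL = 0.693 × Vd / t½ = 0.693 × 136.5 / 11 = 8.600 L/h
D = CL × Css × τ / F = 8.600 × 32.8 × 6 / 0.46 = 3679 mg

(a) 4480 mg; (b) 3680 mg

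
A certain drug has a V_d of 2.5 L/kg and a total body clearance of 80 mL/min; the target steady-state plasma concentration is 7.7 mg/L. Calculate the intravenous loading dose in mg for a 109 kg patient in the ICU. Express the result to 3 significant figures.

Vd(total) = 109 kg × 2.5 L/kg = 272.5 L
LD = Vd × C = 272.5 × 7.700 = 2098 mg

2100 mg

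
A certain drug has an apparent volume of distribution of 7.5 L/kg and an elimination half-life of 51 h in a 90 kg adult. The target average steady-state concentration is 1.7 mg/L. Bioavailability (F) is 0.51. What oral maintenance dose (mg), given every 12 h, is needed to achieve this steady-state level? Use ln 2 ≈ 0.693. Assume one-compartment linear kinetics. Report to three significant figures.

367 mg

Vd(total) = 90 kg × 7.5 L/kg = 675.0 L
CL = 0.693 × Vd / t½ = 0.693 × 675.0 / 51 = 9.172 L/h
D = CL × Css × τ / F = 9.172 × 1.7 × 12 / 0.51 = 366.9 mg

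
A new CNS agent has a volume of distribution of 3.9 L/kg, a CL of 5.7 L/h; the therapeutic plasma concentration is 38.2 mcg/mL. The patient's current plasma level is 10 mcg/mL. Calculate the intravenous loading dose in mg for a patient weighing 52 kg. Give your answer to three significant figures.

Total Vd = 3.9 × 52 = 202.8 L
Concentration deficit ΔC = 38.2 − 10 = 28.20 mg/L
LD = Vd × ΔC = 202.8 × 28.20 = 5719 mg

5720 mg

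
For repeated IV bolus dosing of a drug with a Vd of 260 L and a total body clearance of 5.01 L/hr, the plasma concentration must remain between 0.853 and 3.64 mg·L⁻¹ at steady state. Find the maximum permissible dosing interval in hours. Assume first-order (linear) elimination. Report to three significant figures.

75.3 h

k = CL / Vd = 5.010 / 260.0 = 0.01927 h⁻¹
Between IV bolus doses, concentration decays as C = C₀·e^(−kτ), so C_peak/C_trough = e^(kτ).
τ_max = ln(C_peak/C_trough) / k = ln(3.64/0.853) / 0.01927 = 1.451 / 0.01927 = 75.30 h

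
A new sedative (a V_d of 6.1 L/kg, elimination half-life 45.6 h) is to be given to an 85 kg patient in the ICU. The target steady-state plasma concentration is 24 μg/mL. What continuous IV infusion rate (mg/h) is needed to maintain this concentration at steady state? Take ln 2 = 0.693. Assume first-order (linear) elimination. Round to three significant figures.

189 mg/h

Total Vd = 6.1 × 85 = 518.5 L
CL = 0.693 × Vd / t½ = 0.693 × 518.5 / 45.6 = 7.880 L/h
Infusion rate = CL × Css = 7.880 × 24 = 189.1 mg/h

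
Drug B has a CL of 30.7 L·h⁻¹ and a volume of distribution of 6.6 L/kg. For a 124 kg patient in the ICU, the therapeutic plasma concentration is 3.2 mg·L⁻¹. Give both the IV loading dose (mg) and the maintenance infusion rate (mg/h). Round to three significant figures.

Vd(total) = 124 kg × 6.6 L/kg = 818.4 L
Loading: fill Vd to C_target → 818.4 L × 3.2 mg/L = 2619 mg
Maintenance infusion rate = CL × Css = 30.70 × 3.2 = 98.24 mg/h

(a) 2620 mg; (b) 98.2 mg/h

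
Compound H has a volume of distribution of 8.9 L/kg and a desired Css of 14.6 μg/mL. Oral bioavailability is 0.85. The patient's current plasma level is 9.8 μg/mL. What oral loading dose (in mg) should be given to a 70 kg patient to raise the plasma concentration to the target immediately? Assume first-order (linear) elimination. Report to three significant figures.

3520 mg

Total Vd = 8.9 × 70 = 623.0 L
Concentration deficit ΔC = 14.6 − 9.8 = 4.800 mg/L
LD = Vd × ΔC / F = 623.0 × 4.800 / 0.85 = 3518 mg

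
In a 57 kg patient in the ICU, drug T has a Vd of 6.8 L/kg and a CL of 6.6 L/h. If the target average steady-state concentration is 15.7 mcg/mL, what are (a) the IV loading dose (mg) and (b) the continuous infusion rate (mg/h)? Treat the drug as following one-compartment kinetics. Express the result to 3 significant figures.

Total Vd = 6.8 × 57 = 387.6 L
LD = Vd · C_target = 387.6 × 15.7 = 6085 mg
Maintenance: replace elimination → rate = CL × Css = 6.600 × 15.7 = 103.6 mg/h

(a) 6090 mg; (b) 104 mg/h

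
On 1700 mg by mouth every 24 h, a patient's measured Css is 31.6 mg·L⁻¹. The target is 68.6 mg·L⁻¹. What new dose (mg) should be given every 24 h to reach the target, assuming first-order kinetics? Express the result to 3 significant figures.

With linear kinetics, Css is proportional to dose rate (D/τ) at fixed clearance.
D₂ = D₁ × (Css,target / Css,current) = 1700 × 68.6/31.6 = 3691 mg

3690 mg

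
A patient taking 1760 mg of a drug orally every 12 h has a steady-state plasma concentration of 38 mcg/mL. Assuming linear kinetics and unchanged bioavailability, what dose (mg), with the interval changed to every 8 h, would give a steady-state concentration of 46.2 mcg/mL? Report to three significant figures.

With linear kinetics, Css is proportional to dose rate (D/τ) at fixed clearance.
D₂ = D₁ × (Css,target / Css,current) × (τ₂/τ₁) = 1760 × (46.2/38) × (8/12) = 1427 mg

1430 mg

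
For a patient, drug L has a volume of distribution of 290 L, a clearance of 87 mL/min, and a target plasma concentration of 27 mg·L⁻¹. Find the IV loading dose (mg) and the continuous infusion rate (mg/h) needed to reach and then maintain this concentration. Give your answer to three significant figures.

Loading dose = Vd × C = 290.0 × 27 = 7830 mg
CL = 87 mL/min × 60/1000 = 5.220 L/h
Infusion rate = 5.220 L/h × 27 mg/L = 140.9 mg/h

(a) 7830 mg; (b) 141 mg/h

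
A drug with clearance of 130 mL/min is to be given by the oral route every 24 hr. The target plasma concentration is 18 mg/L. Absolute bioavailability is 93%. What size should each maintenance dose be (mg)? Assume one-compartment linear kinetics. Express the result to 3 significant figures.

CL = 130 mL/min × 60/1000 = 7.800 L/h
D = CL × Css × τ / F = 7.800 × 18 × 24 / 0.93 = 3623 mg

3620 mg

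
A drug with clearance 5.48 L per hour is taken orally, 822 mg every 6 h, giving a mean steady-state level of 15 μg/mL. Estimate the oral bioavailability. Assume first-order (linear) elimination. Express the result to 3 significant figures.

0.600

F·D/τ = CL·Css at steady state → F = CL·Css·τ / D.
F = 5.48 × 15 × 6 / 822 = 0.600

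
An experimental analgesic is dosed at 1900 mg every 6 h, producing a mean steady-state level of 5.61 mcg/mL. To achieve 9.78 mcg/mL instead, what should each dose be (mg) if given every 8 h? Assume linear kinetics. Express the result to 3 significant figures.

4420 mg

With linear kinetics, Css is proportional to dose rate (D/τ) at fixed clearance.
D₂ = D₁ × (Css,target / Css,current) × (τ₂/τ₁) = 1900 × (9.78/5.61) × (8/6) = 4416 mg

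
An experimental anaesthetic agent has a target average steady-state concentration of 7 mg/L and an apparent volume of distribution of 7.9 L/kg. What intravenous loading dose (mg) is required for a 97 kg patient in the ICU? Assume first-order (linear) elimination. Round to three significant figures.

5360 mg

Vd(total) = 97 kg × 7.9 L/kg = 766.3 L
The loading dose fills Vd to the target concentration.
LD = Vd × C = 766.3 × 7.000 = 5364 mg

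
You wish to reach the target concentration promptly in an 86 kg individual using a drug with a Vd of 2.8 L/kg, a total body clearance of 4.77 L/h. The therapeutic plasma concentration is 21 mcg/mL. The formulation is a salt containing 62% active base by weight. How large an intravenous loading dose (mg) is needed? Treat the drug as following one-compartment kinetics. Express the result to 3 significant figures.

8160 mg

Vd = 2.8 L/kg × 86 kg = 240.8 L
Loading dose depends on Vd (not clearance): it fills the distribution volume.
LD = Vd × C / S = 240.8 × 21.00 / 0.62 = 8156 mg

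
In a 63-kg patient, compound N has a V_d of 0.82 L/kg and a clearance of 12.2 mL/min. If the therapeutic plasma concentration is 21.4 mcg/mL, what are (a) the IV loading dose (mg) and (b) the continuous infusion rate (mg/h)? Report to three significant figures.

(a) 1110 mg; (b) 15.7 mg/h

Total Vd = 0.82 × 63 = 51.66 L
Loading: fill Vd to C_target → 51.66 L × 21.4 mg/L = 1106 mg
CL = 12.2 mL/min × 60/1000 = 0.7320 L/h
Infusion rate = 0.7320 L/h × 21.4 mg/L = 15.66 mg/h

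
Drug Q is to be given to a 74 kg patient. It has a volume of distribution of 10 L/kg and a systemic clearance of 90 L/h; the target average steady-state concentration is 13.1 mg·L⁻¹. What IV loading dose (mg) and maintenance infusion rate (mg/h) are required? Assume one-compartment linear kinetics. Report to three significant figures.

(a) 9690 mg; (b) 1180 mg/h

Total Vd = 10 × 74 = 740.0 L
LD = Vd · C_target = 740.0 × 13.1 = 9694 mg
Infusion rate = 90.00 L/h × 13.1 mg/L = 1179 mg/h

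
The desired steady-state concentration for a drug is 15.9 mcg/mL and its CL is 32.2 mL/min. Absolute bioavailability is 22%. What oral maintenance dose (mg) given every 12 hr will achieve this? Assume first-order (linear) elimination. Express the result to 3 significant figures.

CL = 32.2 mL/min = 32.2 × 0.06 = 1.932 L/h
At steady state, dose per interval replaces the amount cleared in that interval: F·D/τ = CL·Css.
D = CL × Css × τ / F = 1.932 × 15.9 × 12 / 0.22 = 1676 mg

1680 mg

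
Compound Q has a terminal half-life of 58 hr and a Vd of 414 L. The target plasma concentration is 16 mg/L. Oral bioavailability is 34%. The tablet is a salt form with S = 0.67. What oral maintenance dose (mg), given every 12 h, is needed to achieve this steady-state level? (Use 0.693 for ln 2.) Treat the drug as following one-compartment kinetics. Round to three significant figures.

4170 mg

k = 0.693/58 = 0.01195 h⁻¹, so CL = k·Vd = 0.01195 × 414.0 = 4.947 L/h
D = CL × Css × τ / F / S = 4.947 × 16 × 12 / 0.34 / 0.67 = 4170 mg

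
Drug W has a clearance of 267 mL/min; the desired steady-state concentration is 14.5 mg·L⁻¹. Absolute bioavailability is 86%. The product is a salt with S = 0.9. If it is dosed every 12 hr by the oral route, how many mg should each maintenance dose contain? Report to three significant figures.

3600 mg

CL = 267 mL/min × 60/1000 = 16.02 L/h
At steady state, dose per interval replaces the amount cleared in that interval: F·S·D/τ = CL·Css.
D = CL × Css × τ / F / S = 16.02 × 14.5 × 12 / 0.86 / 0.9 = 3601 mg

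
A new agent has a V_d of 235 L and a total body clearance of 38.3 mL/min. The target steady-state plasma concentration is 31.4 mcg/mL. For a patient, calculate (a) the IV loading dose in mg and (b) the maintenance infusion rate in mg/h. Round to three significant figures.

(a) 7380 mg; (b) 72.2 mg/h

Loading: fill Vd to C_target → 235.0 L × 31.4 mg/L = 7379 mg
Convert clearance: 38.3 mL/min × 60 min/h ÷ 1000 mL/L = 2.298 L/h
Maintenance: replace elimination → rate = CL × Css = 2.298 × 31.4 = 72.16 mg/h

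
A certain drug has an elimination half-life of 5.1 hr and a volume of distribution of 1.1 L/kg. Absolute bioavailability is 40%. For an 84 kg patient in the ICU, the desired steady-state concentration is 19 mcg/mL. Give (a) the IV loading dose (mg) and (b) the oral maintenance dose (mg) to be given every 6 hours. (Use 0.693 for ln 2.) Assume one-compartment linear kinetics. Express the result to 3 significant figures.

Vd(total) = 84 kg × 1.1 L/kg = 92.40 L
LD = Vd × C = 92.40 × 19 = 1756 mg
CL = 0.693 × Vd / t½ = 0.693 × 92.40 / 5.1 = 12.56 L/h
D = CL × Css × τ / F = 12.56 × 19 × 6 / 0.4 = 3580 mg

(a) 1760 mg; (b) 3580 mg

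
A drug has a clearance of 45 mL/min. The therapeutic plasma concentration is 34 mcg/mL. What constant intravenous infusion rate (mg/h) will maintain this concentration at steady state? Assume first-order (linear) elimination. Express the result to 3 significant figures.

91.8 mg/h

CL = 45 mL/min × 60/1000 = 2.700 L/h
R₀ = 2.700 × 34 = 91.80 mg/h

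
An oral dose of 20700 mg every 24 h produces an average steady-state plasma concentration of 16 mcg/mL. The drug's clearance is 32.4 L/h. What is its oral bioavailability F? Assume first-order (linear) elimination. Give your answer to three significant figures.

F·D/τ = CL·Css at steady state → F = CL·Css·τ / D.
F = 32.4 × 16 × 24 / 20700 = 0.601

0.601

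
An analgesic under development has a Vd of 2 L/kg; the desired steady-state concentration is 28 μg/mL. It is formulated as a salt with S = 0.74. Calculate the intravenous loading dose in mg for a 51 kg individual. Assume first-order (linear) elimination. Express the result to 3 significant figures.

3860 mg

Vd(total) = 51 kg × 2 L/kg = 102.0 L
The loading dose fills Vd to the target concentration.
LD = Vd × C / S = 102.0 × 28.00 / 0.74 = 3859 mg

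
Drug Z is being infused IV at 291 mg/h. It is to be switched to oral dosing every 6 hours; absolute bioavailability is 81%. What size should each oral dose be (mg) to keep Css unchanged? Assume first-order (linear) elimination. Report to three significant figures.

To maintain the same Css, the systemic dosing rate must be unchanged: F·D/τ = infusion rate.
D = rate × τ / F = 291 × 6 / 0.81 = 2156 mg

2160 mg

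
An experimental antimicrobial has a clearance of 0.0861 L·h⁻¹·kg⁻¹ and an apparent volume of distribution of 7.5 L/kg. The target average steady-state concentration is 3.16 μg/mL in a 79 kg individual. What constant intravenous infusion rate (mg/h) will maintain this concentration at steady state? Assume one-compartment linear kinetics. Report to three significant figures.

CL = 0.0861 L·h⁻¹·kg⁻¹ × 79 kg = 6.802 L/h
Infusion rate = CL · Css = 6.802 L/h × 3.16 mg/L = 21.49 mg/h

21.5 mg/h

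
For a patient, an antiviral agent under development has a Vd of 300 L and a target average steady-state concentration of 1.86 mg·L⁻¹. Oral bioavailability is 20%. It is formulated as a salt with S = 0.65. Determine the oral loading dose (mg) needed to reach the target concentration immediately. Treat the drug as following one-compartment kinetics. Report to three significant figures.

LD = Vd × C / F / S = 300.0 × 1.860 / 0.2 / 0.65 = 4292 mg

4290 mg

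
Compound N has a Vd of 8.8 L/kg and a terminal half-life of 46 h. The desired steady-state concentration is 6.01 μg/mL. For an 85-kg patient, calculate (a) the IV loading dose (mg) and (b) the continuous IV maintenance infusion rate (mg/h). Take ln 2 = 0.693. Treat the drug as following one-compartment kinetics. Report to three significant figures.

Vd = 8.8 L/kg × 85 kg = 748.0 L
LD = Vd × C = 748.0 × 6.01 = 4495 mg
CL = 0.693 × Vd / t½ = 0.693 × 748.0 / 46 = 11.27 L/h
Infusion rate = CL × Css = 11.27 × 6.01 = 67.73 mg/h

(a) 4500 mg; (b) 67.7 mg/h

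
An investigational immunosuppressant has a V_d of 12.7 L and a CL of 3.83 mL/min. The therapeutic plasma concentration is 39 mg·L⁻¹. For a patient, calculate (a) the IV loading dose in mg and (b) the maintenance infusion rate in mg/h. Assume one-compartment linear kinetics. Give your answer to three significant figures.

LD = Vd · C_target = 12.70 × 39 = 495.3 mg
CL = 3.83 mL/min = 3.83 × 0.06 = 0.2298 L/h
Maintenance: replace elimination → rate = CL × Css = 0.2298 × 39 = 8.962 mg/h

(a) 495 mg; (b) 8.96 mg/h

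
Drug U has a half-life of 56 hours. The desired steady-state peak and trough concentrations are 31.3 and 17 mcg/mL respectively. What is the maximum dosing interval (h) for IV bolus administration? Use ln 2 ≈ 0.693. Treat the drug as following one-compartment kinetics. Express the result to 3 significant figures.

k = 0.693 / t½ = 0.693 / 56 = 0.01238 h⁻¹
Between IV bolus doses, concentration decays as C = C₀·e^(−kτ), so C_peak/C_trough = e^(kτ).
τ_max = ln(C_peak/C_trough) / k = ln(31.3/17) / 0.01238 = 0.6104 / 0.01238 = 49.31 h

49.3 h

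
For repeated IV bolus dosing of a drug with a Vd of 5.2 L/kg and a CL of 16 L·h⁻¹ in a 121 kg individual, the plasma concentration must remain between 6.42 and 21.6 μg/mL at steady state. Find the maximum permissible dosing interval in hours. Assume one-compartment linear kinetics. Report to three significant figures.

Vd(total) = 121 kg × 5.2 L/kg = 629.2 L
k = CL / Vd = 16.00 / 629.2 = 0.02543 h⁻¹
Between IV bolus doses, concentration decays as C = C₀·e^(−kτ), so C_peak/C_trough = e^(kτ).
τ_max = ln(C_peak/C_trough) / k = ln(21.6/6.42) / 0.02543 = 1.213 / 0.02543 = 47.70 h

47.7 h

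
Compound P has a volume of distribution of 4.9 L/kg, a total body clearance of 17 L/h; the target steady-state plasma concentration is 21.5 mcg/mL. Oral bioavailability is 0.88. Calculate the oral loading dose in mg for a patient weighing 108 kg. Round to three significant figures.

Total Vd = 4.9 × 108 = 529.2 L
LD = Vd × C / F = 529.2 × 21.50 / 0.88 = 12930 mg

12900 mg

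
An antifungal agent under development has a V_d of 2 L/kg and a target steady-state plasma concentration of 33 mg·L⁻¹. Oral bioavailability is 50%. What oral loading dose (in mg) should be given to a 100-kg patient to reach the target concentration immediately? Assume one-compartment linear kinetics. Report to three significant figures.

Total Vd = 2 × 100 = 200.0 L
LD = Vd × C / F = 200.0 × 33.00 / 0.5 = 13200 mg

13200 mg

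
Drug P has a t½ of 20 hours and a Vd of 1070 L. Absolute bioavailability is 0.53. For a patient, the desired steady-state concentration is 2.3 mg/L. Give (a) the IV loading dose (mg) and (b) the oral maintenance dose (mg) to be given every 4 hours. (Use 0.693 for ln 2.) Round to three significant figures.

LD = Vd × C = 1070 × 2.3 = 2461 mg
CL = 0.693 × Vd / t½ = 0.693 × 1070 / 20 = 37.08 L/h
D = CL × Css × τ / F = 37.08 × 2.3 × 4 / 0.53 = 643.7 mg

(a) 2460 mg; (b) 644 mg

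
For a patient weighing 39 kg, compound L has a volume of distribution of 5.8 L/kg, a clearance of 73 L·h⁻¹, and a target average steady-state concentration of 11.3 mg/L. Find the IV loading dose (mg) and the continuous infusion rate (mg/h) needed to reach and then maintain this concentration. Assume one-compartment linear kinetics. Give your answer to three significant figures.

(a) 2560 mg; (b) 825 mg/h

Total Vd = 5.8 × 39 = 226.2 L
Loading: fill Vd to C_target → 226.2 L × 11.3 mg/L = 2556 mg
Maintenance infusion rate = CL × Css = 73.00 × 11.3 = 824.9 mg/h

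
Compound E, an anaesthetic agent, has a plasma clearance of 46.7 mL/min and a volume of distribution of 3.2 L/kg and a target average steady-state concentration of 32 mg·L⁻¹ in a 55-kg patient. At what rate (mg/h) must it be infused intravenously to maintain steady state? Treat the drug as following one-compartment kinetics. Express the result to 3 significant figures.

89.7 mg/h

CL = 46.7 mL/min × 60/1000 = 2.802 L/h
Maintenance depends on clearance, not Vd — rate in must match rate out.
R₀ = 2.802 × 32 = 89.66 mg/h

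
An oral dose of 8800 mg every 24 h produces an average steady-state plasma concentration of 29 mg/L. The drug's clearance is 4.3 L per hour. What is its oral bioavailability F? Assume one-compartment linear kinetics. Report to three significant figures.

F·D/τ = CL·Css at steady state → F = CL·Css·τ / D.
F = 4.3 × 29 × 24 / 8800 = 0.340

0.340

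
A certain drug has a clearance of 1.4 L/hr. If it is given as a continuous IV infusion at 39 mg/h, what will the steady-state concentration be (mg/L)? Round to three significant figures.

27.9 mg/L

Css = rate / CL = 39 / 1.400 = 27.86 mg/L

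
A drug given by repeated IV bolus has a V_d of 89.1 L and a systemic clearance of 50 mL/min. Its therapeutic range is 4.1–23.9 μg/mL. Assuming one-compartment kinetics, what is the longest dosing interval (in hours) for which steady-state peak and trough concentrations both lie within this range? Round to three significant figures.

52.4 h

Convert clearance: 50 mL/min × 60 min/h ÷ 1000 mL/L = 3.000 L/h
k = CL / Vd = 3.000 / 89.10 = 0.03367 h⁻¹
Between IV bolus doses, concentration decays as C = C₀·e^(−kτ), so C_peak/C_trough = e^(kτ).
τ_max = ln(C_peak/C_trough) / k = ln(23.9/4.1) / 0.03367 = 1.763 / 0.03367 = 52.36 h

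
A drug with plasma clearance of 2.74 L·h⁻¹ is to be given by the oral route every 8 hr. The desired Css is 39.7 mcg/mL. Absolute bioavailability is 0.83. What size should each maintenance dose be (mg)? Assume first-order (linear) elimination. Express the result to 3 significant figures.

At steady state, dose per interval replaces the amount cleared in that interval: F·D/τ = CL·Css.
D = CL × Css × τ / F = 2.740 × 39.7 × 8 / 0.83 = 1048 mg

1050 mg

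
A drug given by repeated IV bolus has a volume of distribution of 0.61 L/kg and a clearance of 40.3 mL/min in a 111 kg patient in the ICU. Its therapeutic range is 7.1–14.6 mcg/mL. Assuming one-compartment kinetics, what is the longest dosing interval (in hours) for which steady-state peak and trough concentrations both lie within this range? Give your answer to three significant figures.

20.2 h

Total Vd = 0.61 × 111 = 67.71 L
CL = 40.3 mL/min = 40.3 × 0.06 = 2.418 L/h
k = CL / Vd = 2.418 / 67.71 = 0.03571 h⁻¹
Between IV bolus doses, concentration decays as C = C₀·e^(−kτ), so C_peak/C_trough = e^(kτ).
τ_max = ln(C_peak/C_trough) / k = ln(14.6/7.1) / 0.03571 = 0.7209 / 0.03571 = 20.19 h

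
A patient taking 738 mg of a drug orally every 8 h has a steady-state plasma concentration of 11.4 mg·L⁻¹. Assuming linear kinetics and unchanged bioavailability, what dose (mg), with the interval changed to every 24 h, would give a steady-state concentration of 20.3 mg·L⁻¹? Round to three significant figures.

3940 mg

For first-order elimination, Css ∝ F·D/(CL·τ); F and CL are unchanged, so Css ∝ D/τ.
D₂ = D₁ × (Css,target / Css,current) × (τ₂/τ₁) = 738 × (20.3/11.4) × (24/8) = 3942 mg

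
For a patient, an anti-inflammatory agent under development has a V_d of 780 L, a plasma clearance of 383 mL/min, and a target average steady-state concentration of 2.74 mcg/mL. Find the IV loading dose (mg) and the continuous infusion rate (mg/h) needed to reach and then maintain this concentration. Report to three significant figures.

(a) 2140 mg; (b) 63.0 mg/h

Loading: fill Vd to C_target → 780.0 L × 2.74 mg/L = 2137 mg
CL = 383 mL/min × 60/1000 = 22.98 L/h
Maintenance: replace elimination → rate = CL × Css = 22.98 × 2.74 = 62.97 mg/h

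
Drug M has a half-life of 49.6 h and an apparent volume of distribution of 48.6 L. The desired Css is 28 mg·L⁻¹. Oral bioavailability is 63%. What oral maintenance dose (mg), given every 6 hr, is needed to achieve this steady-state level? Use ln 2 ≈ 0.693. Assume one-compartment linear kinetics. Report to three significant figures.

181 mg

k = 0.693/49.6 = 0.01397 h⁻¹, so CL = k·Vd = 0.01397 × 48.60 = 0.6789 L/h
D = CL × Css × τ / F = 0.6789 × 28 × 6 / 0.63 = 181.0 mg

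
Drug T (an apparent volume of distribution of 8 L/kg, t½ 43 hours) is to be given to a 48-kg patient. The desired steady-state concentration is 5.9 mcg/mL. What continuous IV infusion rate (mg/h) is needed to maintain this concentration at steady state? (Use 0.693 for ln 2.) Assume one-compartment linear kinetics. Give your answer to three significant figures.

Vd(total) = 48 kg × 8 L/kg = 384.0 L
CL = 0.693 × Vd / t½ = 0.693 × 384.0 / 43 = 6.189 L/h
Infusion rate = CL × Css = 6.189 × 5.9 = 36.52 mg/h

36.5 mg/h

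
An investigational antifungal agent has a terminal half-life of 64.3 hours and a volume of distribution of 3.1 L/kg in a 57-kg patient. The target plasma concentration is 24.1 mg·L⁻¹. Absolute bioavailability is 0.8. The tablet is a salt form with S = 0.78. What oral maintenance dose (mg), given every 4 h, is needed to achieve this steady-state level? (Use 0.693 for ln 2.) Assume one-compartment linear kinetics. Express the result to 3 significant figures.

294 mg

Total Vd = 3.1 × 57 = 176.7 L
CL = ln 2 · Vd / t½ = 0.693 × 176.7 / 64.3 = 1.904 L/h
D = CL × Css × τ / F / S = 1.904 × 24.1 × 4 / 0.8 / 0.78 = 294.1 mg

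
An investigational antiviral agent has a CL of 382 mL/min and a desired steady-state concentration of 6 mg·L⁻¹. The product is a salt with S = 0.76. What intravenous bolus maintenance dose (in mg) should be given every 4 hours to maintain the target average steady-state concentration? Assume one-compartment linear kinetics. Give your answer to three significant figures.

724 mg

Convert clearance: 382 mL/min × 60 min/h ÷ 1000 mL/L = 22.92 L/h
At steady state, dose per interval replaces the amount cleared in that interval: S·D/τ = CL·Css.
D = CL × Css × τ / S = 22.92 × 6 × 4 / 0.76 = 723.8 mg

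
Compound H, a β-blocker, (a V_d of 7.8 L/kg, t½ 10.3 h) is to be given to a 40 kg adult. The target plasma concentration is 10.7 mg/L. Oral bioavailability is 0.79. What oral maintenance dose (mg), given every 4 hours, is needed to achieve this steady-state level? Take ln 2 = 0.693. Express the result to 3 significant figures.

Vd(total) = 40 kg × 7.8 L/kg = 312.0 L
k = 0.693/10.3 = 0.06728 h⁻¹, so CL = k·Vd = 0.06728 × 312.0 = 20.99 L/h
D = CL × Css × τ / F = 20.99 × 10.7 × 4 / 0.79 = 1137 mg

1140 mg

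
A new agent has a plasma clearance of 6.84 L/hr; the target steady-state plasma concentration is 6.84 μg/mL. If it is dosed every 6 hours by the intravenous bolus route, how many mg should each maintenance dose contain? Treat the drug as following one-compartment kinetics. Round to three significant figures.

At steady state, dose per interval replaces the amount cleared in that interval: D/τ = CL·Css.
D = CL × Css × τ = 6.840 × 6.84 × 6 = 280.7 mg

281 mg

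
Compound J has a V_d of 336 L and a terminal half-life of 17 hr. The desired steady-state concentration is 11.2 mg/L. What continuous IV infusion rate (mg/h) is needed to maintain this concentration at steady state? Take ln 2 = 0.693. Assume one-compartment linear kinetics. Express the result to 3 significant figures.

CL = ln 2 · Vd / t½ = 0.693 × 336.0 / 17 = 13.70 L/h
Infusion rate = CL × Css = 13.70 × 11.2 = 153.4 mg/h

153 mg/h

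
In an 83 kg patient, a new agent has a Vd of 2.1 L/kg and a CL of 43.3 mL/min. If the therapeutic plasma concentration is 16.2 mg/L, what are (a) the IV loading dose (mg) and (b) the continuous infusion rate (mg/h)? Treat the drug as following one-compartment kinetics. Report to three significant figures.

(a) 2820 mg; (b) 42.1 mg/h

Total Vd = 2.1 × 83 = 174.3 L
Loading dose = Vd × C = 174.3 × 16.2 = 2824 mg
CL = 43.3 mL/min × 60/1000 = 2.598 L/h
Infusion rate = 2.598 L/h × 16.2 mg/L = 42.09 mg/h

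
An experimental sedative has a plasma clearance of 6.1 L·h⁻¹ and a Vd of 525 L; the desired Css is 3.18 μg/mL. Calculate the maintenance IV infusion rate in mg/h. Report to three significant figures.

Infusion rate = CL · Css = 6.100 L/h × 3.18 mg/L = 19.40 mg/h

19.4 mg/h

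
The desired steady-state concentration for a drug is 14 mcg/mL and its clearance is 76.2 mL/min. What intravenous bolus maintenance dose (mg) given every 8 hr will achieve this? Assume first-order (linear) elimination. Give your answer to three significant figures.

Convert clearance: 76.2 mL/min × 60 min/h ÷ 1000 mL/L = 4.572 L/h
D = CL × Css × τ = 4.572 × 14 × 8 = 512.1 mg

512 mg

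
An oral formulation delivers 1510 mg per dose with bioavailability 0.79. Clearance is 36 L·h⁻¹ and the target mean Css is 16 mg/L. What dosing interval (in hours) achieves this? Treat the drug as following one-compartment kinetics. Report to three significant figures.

F·D/τ = CL·Css → τ = F·D / (CL·Css).
τ = 0.79 × 1510 / (36 × 16) = 2.071 h

2.07 h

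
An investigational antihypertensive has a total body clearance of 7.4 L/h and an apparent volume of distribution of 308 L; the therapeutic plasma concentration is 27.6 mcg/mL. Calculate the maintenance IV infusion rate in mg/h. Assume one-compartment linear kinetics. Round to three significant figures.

204 mg/h

R₀ = 7.400 × 27.6 = 204.2 mg/h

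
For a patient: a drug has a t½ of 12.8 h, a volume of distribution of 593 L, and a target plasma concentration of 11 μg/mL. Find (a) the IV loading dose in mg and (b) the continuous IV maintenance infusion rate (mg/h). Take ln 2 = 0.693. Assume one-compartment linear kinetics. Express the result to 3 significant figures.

(a) 6520 mg; (b) 353 mg/h

LD = Vd × C = 593.0 × 11 = 6523 mg
CL = 0.693 × Vd / t½ = 0.693 × 593.0 / 12.8 = 32.11 L/h
Infusion rate = CL × Css = 32.11 × 11 = 353.2 mg/h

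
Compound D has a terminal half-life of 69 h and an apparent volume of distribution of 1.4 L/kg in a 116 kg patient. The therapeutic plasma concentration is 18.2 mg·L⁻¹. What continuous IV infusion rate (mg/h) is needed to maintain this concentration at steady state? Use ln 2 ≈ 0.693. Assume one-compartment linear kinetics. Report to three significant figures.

Vd = 1.4 L/kg × 116 kg = 162.4 L
k = 0.693/69 = 0.01004 h⁻¹, so CL = k·Vd = 0.01004 × 162.4 = 1.630 L/h
Infusion rate = CL × Css = 1.630 × 18.2 = 29.67 mg/h

29.7 mg/h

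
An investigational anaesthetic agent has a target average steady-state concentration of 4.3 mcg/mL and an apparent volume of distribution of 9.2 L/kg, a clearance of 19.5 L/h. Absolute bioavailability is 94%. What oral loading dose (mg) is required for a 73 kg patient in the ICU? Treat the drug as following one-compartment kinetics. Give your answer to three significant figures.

Vd = 9.2 L/kg × 73 kg = 671.6 L
LD = Vd × C / F = 671.6 × 4.300 / 0.94 = 3072 mg

3070 mg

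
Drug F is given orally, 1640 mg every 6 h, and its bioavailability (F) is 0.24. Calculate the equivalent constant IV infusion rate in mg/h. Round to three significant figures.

Equivalent systemic input: infusion rate = F·D/τ.
Rate = 0.24 × 1640 / 6 = 65.60 mg/h

65.6 mg/h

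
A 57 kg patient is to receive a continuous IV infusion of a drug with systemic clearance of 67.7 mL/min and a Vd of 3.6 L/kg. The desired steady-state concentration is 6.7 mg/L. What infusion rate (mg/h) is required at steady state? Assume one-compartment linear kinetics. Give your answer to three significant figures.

CL = 67.7 mL/min × 60/1000 = 4.062 L/h
R₀ = 4.062 × 6.7 = 27.22 mg/h

27.2 mg/h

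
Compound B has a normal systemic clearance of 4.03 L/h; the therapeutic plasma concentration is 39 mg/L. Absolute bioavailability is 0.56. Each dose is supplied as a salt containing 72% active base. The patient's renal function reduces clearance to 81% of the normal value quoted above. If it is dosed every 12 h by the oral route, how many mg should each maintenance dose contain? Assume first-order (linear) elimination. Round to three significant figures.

3790 mg

Patient clearance = 0.81 × 4.030 = 3.264 L/h
D = CL × Css × τ / F / S = 3.264 × 39 × 12 / 0.56 / 0.72 = 3789 mg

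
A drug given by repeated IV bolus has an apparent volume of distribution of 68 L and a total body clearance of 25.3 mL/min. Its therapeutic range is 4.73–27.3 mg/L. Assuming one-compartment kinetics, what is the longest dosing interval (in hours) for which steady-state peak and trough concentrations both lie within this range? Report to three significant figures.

CL = 25.3 mL/min = 25.3 × 0.06 = 1.518 L/h
k = CL / Vd = 1.518 / 68.00 = 0.02232 h⁻¹
Between IV bolus doses, concentration decays as C = C₀·e^(−kτ), so C_peak/C_trough = e^(kτ).
τ_max = ln(C_peak/C_trough) / k = ln(27.3/4.73) / 0.02232 = 1.753 / 0.02232 = 78.54 h

78.5 h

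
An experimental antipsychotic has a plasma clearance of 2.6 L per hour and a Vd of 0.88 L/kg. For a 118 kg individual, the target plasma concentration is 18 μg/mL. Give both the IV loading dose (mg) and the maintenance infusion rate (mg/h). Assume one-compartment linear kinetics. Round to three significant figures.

Total Vd = 0.88 × 118 = 103.8 L
Loading dose = Vd × C = 103.8 × 18 = 1868 mg
Infusion rate = 2.600 L/h × 18 mg/L = 46.80 mg/h

(a) 1870 mg; (b) 46.8 mg/h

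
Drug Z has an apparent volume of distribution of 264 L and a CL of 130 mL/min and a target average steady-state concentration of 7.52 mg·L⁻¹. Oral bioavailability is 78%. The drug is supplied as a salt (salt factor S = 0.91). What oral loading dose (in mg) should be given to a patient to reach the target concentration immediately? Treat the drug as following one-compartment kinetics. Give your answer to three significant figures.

Loading dose depends on Vd (not clearance): it fills the distribution volume.
LD = Vd × C / F / S = 264.0 × 7.520 / 0.78 / 0.91 = 2797 mg

2800 mg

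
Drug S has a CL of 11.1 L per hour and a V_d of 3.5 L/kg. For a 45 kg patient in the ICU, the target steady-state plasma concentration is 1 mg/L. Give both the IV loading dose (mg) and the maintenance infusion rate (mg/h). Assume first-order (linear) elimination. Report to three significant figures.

(a) 158 mg; (b) 11.1 mg/h

Vd = 3.5 L/kg × 45 kg = 157.5 L
Loading: fill Vd to C_target → 157.5 L × 1 mg/L = 157.5 mg
Maintenance: replace elimination → rate = CL × Css = 11.10 × 1 = 11.10 mg/h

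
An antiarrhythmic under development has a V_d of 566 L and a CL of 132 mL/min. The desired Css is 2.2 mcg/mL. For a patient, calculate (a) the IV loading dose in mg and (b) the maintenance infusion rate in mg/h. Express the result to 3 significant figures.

(a) 1250 mg; (b) 17.4 mg/h

LD = Vd · C_target = 566.0 × 2.2 = 1245 mg
Convert clearance: 132 mL/min × 60 min/h ÷ 1000 mL/L = 7.920 L/h
Maintenance infusion rate = CL × Css = 7.920 × 2.2 = 17.42 mg/h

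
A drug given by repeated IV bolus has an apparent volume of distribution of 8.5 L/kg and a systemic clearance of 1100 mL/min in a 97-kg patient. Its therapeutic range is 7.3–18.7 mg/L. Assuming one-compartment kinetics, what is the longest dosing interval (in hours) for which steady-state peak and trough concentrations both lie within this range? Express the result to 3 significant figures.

11.8 h

Vd = 8.5 L/kg × 97 kg = 824.5 L
Convert clearance: 1100 mL/min × 60 min/h ÷ 1000 mL/L = 66.00 L/h
k = CL / Vd = 66.00 / 824.5 = 0.08005 h⁻¹
Between IV bolus doses, concentration decays as C = C₀·e^(−kτ), so C_peak/C_trough = e^(kτ).
τ_max = ln(C_peak/C_trough) / k = ln(18.7/7.3) / 0.08005 = 0.9406 / 0.08005 = 11.75 h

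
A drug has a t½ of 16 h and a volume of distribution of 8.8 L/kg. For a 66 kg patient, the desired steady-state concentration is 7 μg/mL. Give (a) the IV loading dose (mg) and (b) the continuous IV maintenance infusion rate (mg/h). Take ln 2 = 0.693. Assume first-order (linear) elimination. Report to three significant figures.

(a) 4070 mg; (b) 176 mg/h

Vd(total) = 66 kg × 8.8 L/kg = 580.8 L
LD = Vd × C = 580.8 × 7 = 4066 mg
CL = 0.693 × Vd / t½ = 0.693 × 580.8 / 16 = 25.16 L/h
Infusion rate = CL × Css = 25.16 × 7 = 176.1 mg/h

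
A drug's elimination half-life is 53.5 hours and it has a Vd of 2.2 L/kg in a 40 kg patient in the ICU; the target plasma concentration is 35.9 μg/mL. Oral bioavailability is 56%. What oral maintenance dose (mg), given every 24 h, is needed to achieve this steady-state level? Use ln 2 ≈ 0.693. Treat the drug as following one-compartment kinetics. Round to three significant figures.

1750 mg

Vd(total) = 40 kg × 2.2 L/kg = 88.00 L
CL = 0.693 × Vd / t½ = 0.693 × 88.00 / 53.5 = 1.140 L/h
D = CL × Css × τ / F = 1.140 × 35.9 × 24 / 0.56 = 1754 mg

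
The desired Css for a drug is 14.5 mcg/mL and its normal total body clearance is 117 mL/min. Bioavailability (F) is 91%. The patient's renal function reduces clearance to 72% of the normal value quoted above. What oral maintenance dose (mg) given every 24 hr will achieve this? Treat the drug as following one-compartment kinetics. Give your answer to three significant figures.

1930 mg

CL = 117 mL/min = 117 × 0.06 = 7.020 L/h
Patient clearance = 0.72 × 7.020 = 5.054 L/h
D = CL × Css × τ / F = 5.054 × 14.5 × 24 / 0.91 = 1933 mg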